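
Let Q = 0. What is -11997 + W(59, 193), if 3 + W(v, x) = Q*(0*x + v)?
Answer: -12000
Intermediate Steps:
W(v, x) = -3 (W(v, x) = -3 + 0*(0*x + v) = -3 + 0*(0 + v) = -3 + 0*v = -3 + 0 = -3)
-11997 + W(59, 193) = -11997 - 3 = -12000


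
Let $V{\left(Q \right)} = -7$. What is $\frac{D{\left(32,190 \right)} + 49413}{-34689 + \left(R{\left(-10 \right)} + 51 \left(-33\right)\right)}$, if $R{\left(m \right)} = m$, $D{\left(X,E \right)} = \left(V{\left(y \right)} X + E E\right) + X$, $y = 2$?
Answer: $- \frac{85321}{36382} \approx -2.3451$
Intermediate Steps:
$D{\left(X,E \right)} = E^{2} - 6 X$ ($D{\left(X,E \right)} = \left(- 7 X + E E\right) + X = \left(- 7 X + E^{2}\right) + X = \left(E^{2} - 7 X\right) + X = E^{2} - 6 X$)
$\frac{D{\left(32,190 \right)} + 49413}{-34689 + \left(R{\left(-10 \right)} + 51 \left(-33\right)\right)} = \frac{\left(190^{2} - 192\right) + 49413}{-34689 + \left(-10 + 51 \left(-33\right)\right)} = \frac{\left(36100 - 192\right) + 49413}{-34689 - 1693} = \frac{35908 + 49413}{-34689 - 1693} = \frac{85321}{-36382} = 85321 \left(- \frac{1}{36382}\right) = - \frac{85321}{36382}$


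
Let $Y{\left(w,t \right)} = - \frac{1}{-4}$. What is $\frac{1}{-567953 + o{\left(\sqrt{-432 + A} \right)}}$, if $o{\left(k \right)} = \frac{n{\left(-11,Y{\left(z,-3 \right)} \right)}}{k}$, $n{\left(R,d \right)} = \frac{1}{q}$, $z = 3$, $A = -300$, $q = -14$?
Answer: $- \frac{81485352816}{46279850587905649} - \frac{28 i \sqrt{183}}{46279850587905649} \approx -1.7607 \cdot 10^{-6} - 8.1845 \cdot 10^{-15} i$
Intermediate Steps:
$Y{\left(w,t \right)} = \frac{1}{4}$ ($Y{\left(w,t \right)} = \left(-1\right) \left(- \frac{1}{4}\right) = \frac{1}{4}$)
$n{\left(R,d \right)} = - \frac{1}{14}$ ($n{\left(R,d \right)} = \frac{1}{-14} = - \frac{1}{14}$)
$o{\left(k \right)} = - \frac{1}{14 k}$
$\frac{1}{-567953 + o{\left(\sqrt{-432 + A} \right)}} = \frac{1}{-567953 - \frac{1}{14 \sqrt{-432 - 300}}} = \frac{1}{-567953 - \frac{1}{14 \sqrt{-732}}} = \frac{1}{-567953 - \frac{1}{14 \cdot 2 i \sqrt{183}}} = \frac{1}{-567953 - \frac{\left(- \frac{1}{366}\right) i \sqrt{183}}{14}} = \frac{1}{-567953 + \frac{i \sqrt{183}}{5124}}$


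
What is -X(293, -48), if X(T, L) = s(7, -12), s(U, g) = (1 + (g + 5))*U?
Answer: 42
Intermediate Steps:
s(U, g) = U*(6 + g) (s(U, g) = (1 + (5 + g))*U = (6 + g)*U = U*(6 + g))
X(T, L) = -42 (X(T, L) = 7*(6 - 12) = 7*(-6) = -42)
-X(293, -48) = -1*(-42) = 42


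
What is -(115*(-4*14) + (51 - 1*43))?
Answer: 6432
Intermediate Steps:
-(115*(-4*14) + (51 - 1*43)) = -(115*(-56) + (51 - 43)) = -(-6440 + 8) = -1*(-6432) = 6432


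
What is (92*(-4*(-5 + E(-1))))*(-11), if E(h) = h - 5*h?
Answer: -4048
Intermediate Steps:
E(h) = -4*h (E(h) = h - 5*h = -4*h)
(92*(-4*(-5 + E(-1))))*(-11) = (92*(-4*(-5 - 4*(-1))))*(-11) = (92*(-4*(-5 + 4)))*(-11) = (92*(-4*(-1)))*(-11) = (92*4)*(-11) = 368*(-11) = -4048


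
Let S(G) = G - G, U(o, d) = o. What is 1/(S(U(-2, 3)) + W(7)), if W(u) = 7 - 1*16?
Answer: -1/9 ≈ -0.11111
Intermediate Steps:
S(G) = 0
W(u) = -9 (W(u) = 7 - 16 = -9)
1/(S(U(-2, 3)) + W(7)) = 1/(0 - 9) = 1/(-9) = -1/9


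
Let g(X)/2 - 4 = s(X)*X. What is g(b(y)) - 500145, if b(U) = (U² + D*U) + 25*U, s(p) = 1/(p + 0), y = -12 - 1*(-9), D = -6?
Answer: -500135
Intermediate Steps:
y = -3 (y = -12 + 9 = -3)
s(p) = 1/p
b(U) = U² + 19*U (b(U) = (U² - 6*U) + 25*U = U² + 19*U)
g(X) = 10 (g(X) = 8 + 2*(X/X) = 8 + 2*1 = 8 + 2 = 10)
g(b(y)) - 500145 = 10 - 500145 = -500135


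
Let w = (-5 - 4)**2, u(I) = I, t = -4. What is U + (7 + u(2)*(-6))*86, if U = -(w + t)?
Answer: -507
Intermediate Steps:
w = 81 (w = (-9)**2 = 81)
U = -77 (U = -(81 - 4) = -1*77 = -77)
U + (7 + u(2)*(-6))*86 = -77 + (7 + 2*(-6))*86 = -77 + (7 - 12)*86 = -77 - 5*86 = -77 - 430 = -507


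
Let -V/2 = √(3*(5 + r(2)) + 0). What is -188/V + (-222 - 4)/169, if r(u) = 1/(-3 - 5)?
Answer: -226/169 + 188*√26/39 ≈ 23.243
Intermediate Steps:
r(u) = -⅛ (r(u) = 1/(-8) = -⅛)
V = -3*√26/2 (V = -2*√(3*(5 - ⅛) + 0) = -2*√(3*(39/8) + 0) = -2*√(117/8 + 0) = -3*√26/2 ≈ -7.6485)
-188/V + (-222 - 4)/169 = -188*(-√26/39) + (-222 - 4)/169 = -(-188)*√26/39 - 226*1/169 = 188*√26/39 - 226/169 = -226/169 + 188*√26/39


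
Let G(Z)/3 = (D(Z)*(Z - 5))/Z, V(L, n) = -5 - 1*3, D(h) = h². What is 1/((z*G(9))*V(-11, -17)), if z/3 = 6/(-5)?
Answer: 5/15552 ≈ 0.00032150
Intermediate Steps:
V(L, n) = -8 (V(L, n) = -5 - 3 = -8)
z = -18/5 (z = 3*(6/(-5)) = 3*(6*(-⅕)) = 3*(-6/5) = -18/5 ≈ -3.6000)
G(Z) = 3*Z*(-5 + Z) (G(Z) = 3*((Z²*(Z - 5))/Z) = 3*((Z²*(-5 + Z))/Z) = 3*(Z*(-5 + Z)) = 3*Z*(-5 + Z))
1/((z*G(9))*V(-11, -17)) = 1/(-54*9*(-5 + 9)/5*(-8)) = 1/(-54*9*4/5*(-8)) = 1/(-18/5*108*(-8)) = 1/(-1944/5*(-8)) = 1/(15552/5) = 5/15552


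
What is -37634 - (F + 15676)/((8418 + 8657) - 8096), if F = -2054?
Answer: -337929308/8979 ≈ -37636.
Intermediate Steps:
-37634 - (F + 15676)/((8418 + 8657) - 8096) = -37634 - (-2054 + 15676)/((8418 + 8657) - 8096) = -37634 - 13622/(17075 - 8096) = -37634 - 13622/8979 = -337929308/8979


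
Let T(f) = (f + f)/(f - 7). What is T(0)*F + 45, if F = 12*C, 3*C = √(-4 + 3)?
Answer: 45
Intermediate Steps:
T(f) = 2*f/(-7 + f) (T(f) = (2*f)/(-7 + f) = 2*f/(-7 + f))
C = I/3 (C = √(-4 + 3)/3 = √(-1)/3 = I/3 ≈ 0.33333*I)
F = 4*I (F = 12*(I/3) = 4*I ≈ 4.0*I)
T(0)*F + 45 = (2*0/(-7 + 0))*(4*I) + 45 = (2*0/(-7))*(4*I) + 45 = (2*0*(-⅐))*(4*I) + 45 = 0*(4*I) + 45 = 0 + 45 = 45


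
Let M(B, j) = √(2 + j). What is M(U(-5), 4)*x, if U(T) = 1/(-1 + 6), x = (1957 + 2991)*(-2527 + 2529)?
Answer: 9896*√6 ≈ 24240.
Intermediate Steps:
x = 9896 (x = 4948*2 = 9896)
U(T) = ⅕ (U(T) = 1/5 = ⅕)
M(U(-5), 4)*x = √(2 + 4)*9896 = √6*9896 = 9896*√6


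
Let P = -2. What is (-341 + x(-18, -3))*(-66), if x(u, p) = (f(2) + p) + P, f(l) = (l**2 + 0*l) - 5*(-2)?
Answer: 21912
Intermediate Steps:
f(l) = 10 + l**2 (f(l) = (l**2 + 0) + 10 = l**2 + 10 = 10 + l**2)
x(u, p) = 12 + p (x(u, p) = ((10 + 2**2) + p) - 2 = ((10 + 4) + p) - 2 = (14 + p) - 2 = 12 + p)
(-341 + x(-18, -3))*(-66) = (-341 + (12 - 3))*(-66) = (-341 + 9)*(-66) = -332*(-66) = 21912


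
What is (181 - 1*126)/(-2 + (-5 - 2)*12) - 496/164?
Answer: -12919/3526 ≈ -3.6639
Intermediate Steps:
(181 - 1*126)/(-2 + (-5 - 2)*12) - 496/164 = (181 - 126)/(-2 - 7*12) - 496*1/164 = 55/(-2 - 84) - 124/41 = 55/(-86) - 124/41 = 55*(-1/86) - 124/41 = -55/86 - 124/41 = -12919/3526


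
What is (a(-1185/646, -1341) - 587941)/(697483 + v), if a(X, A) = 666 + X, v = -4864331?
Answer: 379380835/2691783808 ≈ 0.14094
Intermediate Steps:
(a(-1185/646, -1341) - 587941)/(697483 + v) = ((666 - 1185/646) - 587941)/(697483 - 4864331) = ((666 - 1185*1/646) - 587941)/(-4166848) = ((666 - 1185/646) - 587941)*(-1/4166848) = (429051/646 - 587941)*(-1/4166848) = -379380835/646*(-1/4166848) = 379380835/2691783808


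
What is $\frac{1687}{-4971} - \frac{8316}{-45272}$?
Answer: $- \frac{8758757}{56261778} \approx -0.15568$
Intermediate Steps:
$\frac{1687}{-4971} - \frac{8316}{-45272} = 1687 \left(- \frac{1}{4971}\right) - - \frac{2079}{11318} = - \frac{1687}{4971} + \frac{2079}{11318} = - \frac{8758757}{56261778}$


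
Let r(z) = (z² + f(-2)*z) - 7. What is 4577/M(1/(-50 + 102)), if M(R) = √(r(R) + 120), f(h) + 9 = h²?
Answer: 238004*√305293/305293 ≈ 430.75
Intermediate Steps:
f(h) = -9 + h²
r(z) = -7 + z² - 5*z (r(z) = (z² + (-9 + (-2)²)*z) - 7 = (z² + (-9 + 4)*z) - 7 = (z² - 5*z) - 7 = -7 + z² - 5*z)
M(R) = √(113 + R² - 5*R) (M(R) = √((-7 + R² - 5*R) + 120) = √(113 + R² - 5*R))
4577/M(1/(-50 + 102)) = 4577/(√(113 + (1/(-50 + 102))² - 5/(-50 + 102))) = 4577/(√(113 + (1/52)² - 5/52)) = 4577/(√(113 + (1/52)² - 5*1/52)) = 4577/(√(113 + 1/2704 - 5/52)) = 4577/(√(305293/2704)) = 4577/((√305293/52)) = 4577*(52*√305293/305293) = 238004*√305293/305293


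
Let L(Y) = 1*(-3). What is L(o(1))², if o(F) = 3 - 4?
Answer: 9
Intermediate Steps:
o(F) = -1
L(Y) = -3
L(o(1))² = (-3)² = 9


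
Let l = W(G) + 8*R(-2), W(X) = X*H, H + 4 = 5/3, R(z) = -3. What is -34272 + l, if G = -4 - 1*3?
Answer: -102839/3 ≈ -34280.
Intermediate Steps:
H = -7/3 (H = -4 + 5/3 = -7/3 ≈ -2.3333)
G = -7 (G = -4 - 3 = -7)
W(X) = -7*X/3 (W(X) = X*(-7/3) = -7*X/3)
l = -23/3 (l = -7/3*(-7) + 8*(-3) = 49/3 - 24 = -23/3 ≈ -7.6667)
-34272 + l = -34272 - 23/3 = -102839/3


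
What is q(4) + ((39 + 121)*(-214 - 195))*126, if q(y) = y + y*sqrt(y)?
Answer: -8245428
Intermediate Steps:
q(y) = y + y**(3/2)
q(4) + ((39 + 121)*(-214 - 195))*126 = (4 + 4**(3/2)) + ((39 + 121)*(-214 - 195))*126 = (4 + 8) + (160*(-409))*126 = 12 - 65440*126 = 12 - 8245440 = -8245428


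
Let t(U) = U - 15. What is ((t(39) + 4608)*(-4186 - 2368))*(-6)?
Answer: 182148768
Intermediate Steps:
t(U) = -15 + U
((t(39) + 4608)*(-4186 - 2368))*(-6) = (((-15 + 39) + 4608)*(-4186 - 2368))*(-6) = ((24 + 4608)*(-6554))*(-6) = (4632*(-6554))*(-6) = -30358128*(-6) = 182148768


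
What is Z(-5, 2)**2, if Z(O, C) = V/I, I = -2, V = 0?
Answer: 0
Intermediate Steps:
Z(O, C) = 0 (Z(O, C) = 0/(-2) = 0*(-1/2) = 0)
Z(-5, 2)**2 = 0**2 = 0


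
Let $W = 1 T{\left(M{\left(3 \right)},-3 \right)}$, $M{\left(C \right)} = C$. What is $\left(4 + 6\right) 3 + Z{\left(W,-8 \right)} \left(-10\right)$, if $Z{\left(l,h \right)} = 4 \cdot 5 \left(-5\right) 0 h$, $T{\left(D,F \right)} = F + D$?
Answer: $30$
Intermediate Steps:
$T{\left(D,F \right)} = D + F$
$W = 0$ ($W = 1 \left(3 - 3\right) = 1 \cdot 0 = 0$)
$Z{\left(l,h \right)} = 0$ ($Z{\left(l,h \right)} = 20 \cdot 0 h = 20 \cdot 0 = 0$)
$\left(4 + 6\right) 3 + Z{\left(W,-8 \right)} \left(-10\right) = \left(4 + 6\right) 3 + 0 \left(-10\right) = 10 \cdot 3 + 0 = 30 + 0 = 30$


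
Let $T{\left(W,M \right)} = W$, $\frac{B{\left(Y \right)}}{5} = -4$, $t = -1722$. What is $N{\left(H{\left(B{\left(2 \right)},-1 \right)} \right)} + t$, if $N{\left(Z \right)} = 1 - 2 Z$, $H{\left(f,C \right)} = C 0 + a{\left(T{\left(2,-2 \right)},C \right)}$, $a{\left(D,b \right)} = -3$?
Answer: $-1715$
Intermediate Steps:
$B{\left(Y \right)} = -20$ ($B{\left(Y \right)} = 5 \left(-4\right) = -20$)
$H{\left(f,C \right)} = -3$ ($H{\left(f,C \right)} = C 0 - 3 = 0 - 3 = -3$)
$N{\left(H{\left(B{\left(2 \right)},-1 \right)} \right)} + t = \left(1 - -6\right) - 1722 = \left(1 + 6\right) - 1722 = 7 - 1722 = -1715$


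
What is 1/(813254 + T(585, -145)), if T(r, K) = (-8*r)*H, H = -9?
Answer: 1/855374 ≈ 1.1691e-6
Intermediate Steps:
T(r, K) = 72*r (T(r, K) = -8*r*(-9) = 72*r)
1/(813254 + T(585, -145)) = 1/(813254 + 72*585) = 1/(813254 + 42120) = 1/855374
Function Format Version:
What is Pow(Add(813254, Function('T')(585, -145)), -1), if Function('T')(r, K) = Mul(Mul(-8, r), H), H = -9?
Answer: Rational(1, 855374) ≈ 1.1691e-6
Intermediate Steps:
Function('T')(r, K) = Mul(72, r) (Function('T')(r, K) = Mul(Mul(-8, r), -9) = Mul(72, r))
Pow(Add(813254, Function('T')(585, -145)), -1) = Pow(Add(813254, Mul(72, 585)), -1) = Pow(Add(813254, 42120), -1) = Pow(855374, -1) = Rational(1, 855374)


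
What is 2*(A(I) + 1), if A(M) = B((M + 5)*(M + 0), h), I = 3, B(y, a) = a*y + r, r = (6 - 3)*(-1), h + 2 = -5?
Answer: -340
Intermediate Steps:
h = -7 (h = -2 - 5 = -7)
r = -3 (r = 3*(-1) = -3)
B(y, a) = -3 + a*y (B(y, a) = a*y - 3 = -3 + a*y)
A(M) = -3 - 7*M*(5 + M) (A(M) = -3 - 7*(M + 5)*(M + 0) = -3 - 7*(5 + M)*M = -3 - 7*M*(5 + M))
2*(A(I) + 1) = 2*((-3 - 7*3*(5 + 3)) + 1) = 2*((-3 - 7*3*8) + 1) = 2*((-3 - 168) + 1) = 2*(-171 + 1) = 2*(-170) = -340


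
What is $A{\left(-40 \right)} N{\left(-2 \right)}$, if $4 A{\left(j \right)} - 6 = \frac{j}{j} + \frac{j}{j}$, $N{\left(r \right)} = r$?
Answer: $-4$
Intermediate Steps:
$A{\left(j \right)} = 2$ ($A{\left(j \right)} = \frac{3}{2} + \frac{\frac{j}{j} + \frac{j}{j}}{4} = \frac{3}{2} + \frac{1 + 1}{4} = \frac{3}{2} + \frac{1}{4} \cdot 2 = \frac{3}{2} + \frac{1}{2} = 2$)
$A{\left(-40 \right)} N{\left(-2 \right)} = 2 \left(-2\right) = -4$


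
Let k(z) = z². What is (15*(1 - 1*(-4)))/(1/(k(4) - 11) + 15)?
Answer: 375/76 ≈ 4.9342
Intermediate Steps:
(15*(1 - 1*(-4)))/(1/(k(4) - 11) + 15) = (15*(1 - 1*(-4)))/(1/(4² - 11) + 15) = (15*(1 + 4))/(1/(16 - 11) + 15) = (15*5)/(1/5 + 15) = 75/(⅕ + 15) = 75/(76/5) = 75*(5/76) = 375/76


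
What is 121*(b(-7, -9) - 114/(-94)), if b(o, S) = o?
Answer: -32912/47 ≈ -700.25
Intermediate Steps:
121*(b(-7, -9) - 114/(-94)) = 121*(-7 - 114/(-94)) = 121*(-7 - 114*(-1/94)) = 121*(-7 + 57/47) = 121*(-272/47) = -32912/47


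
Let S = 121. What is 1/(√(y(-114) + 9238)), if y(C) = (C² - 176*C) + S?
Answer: √251/3263 ≈ 0.0048553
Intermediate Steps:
y(C) = 121 + C² - 176*C (y(C) = (C² - 176*C) + 121 = 121 + C² - 176*C)
1/(√(y(-114) + 9238)) = 1/(√((121 + (-114)² - 176*(-114)) + 9238)) = 1/(√((121 + 12996 + 20064) + 9238)) = 1/(√(33181 + 9238)) = 1/(√42419) = 1/(13*√251) = √251/3263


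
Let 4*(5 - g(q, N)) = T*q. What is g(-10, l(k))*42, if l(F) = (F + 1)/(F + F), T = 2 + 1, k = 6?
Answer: 525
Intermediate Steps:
T = 3
l(F) = (1 + F)/(2*F) (l(F) = (1 + F)/((2*F)) = (1 + F)*(1/(2*F)) = (1 + F)/(2*F))
g(q, N) = 5 - 3*q/4
g(-10, l(k))*42 = (5 - ¾*(-10))*42 = (5 + 15/2)*42 = (25/2)*42 = 525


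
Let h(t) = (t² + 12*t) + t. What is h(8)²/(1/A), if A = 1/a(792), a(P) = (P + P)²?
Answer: 49/4356 ≈ 0.011249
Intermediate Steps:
a(P) = 4*P² (a(P) = (2*P)² = 4*P²)
A = 1/2509056 (A = 1/(4*792²) = 1/(4*627264) = 1/2509056 ≈ 3.9856e-7)
h(t) = t² + 13*t
h(8)²/(1/A) = (8*(13 + 8))²/(1/(1/2509056)) = (8*21)²/2509056 = 168²*(1/2509056) = 28224*(1/2509056) = 49/4356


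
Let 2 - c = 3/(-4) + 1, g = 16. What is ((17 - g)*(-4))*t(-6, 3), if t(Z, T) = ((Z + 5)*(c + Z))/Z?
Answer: 17/6 ≈ 2.8333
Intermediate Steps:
c = 7/4 (c = 2 - (3/(-4) + 1) = 2 - (3*(-¼) + 1) = 2 - (-¾ + 1) = 2 - 1*¼ = 2 - ¼ = 7/4 ≈ 1.7500)
t(Z, T) = (5 + Z)*(7/4 + Z)/Z (t(Z, T) = ((Z + 5)*(7/4 + Z))/Z = ((5 + Z)*(7/4 + Z))/Z = (5 + Z)*(7/4 + Z)/Z)
((17 - g)*(-4))*t(-6, 3) = ((17 - 1*16)*(-4))*(27/4 - 6 + (35/4)/(-6)) = ((17 - 16)*(-4))*(27/4 - 6 + (35/4)*(-⅙)) = (1*(-4))*(27/4 - 6 - 35/24) = -4*(-17/24) = 17/6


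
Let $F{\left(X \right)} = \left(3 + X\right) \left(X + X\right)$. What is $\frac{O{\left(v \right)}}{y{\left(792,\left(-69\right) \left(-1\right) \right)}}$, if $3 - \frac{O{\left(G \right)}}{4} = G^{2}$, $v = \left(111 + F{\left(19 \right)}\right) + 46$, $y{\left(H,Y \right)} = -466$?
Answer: $\frac{1972092}{233} \approx 8463.9$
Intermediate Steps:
$F{\left(X \right)} = 2 X \left(3 + X\right)$ ($F{\left(X \right)} = \left(3 + X\right) 2 X = 2 X \left(3 + X\right)$)
$v = 993$ ($v = \left(111 + 2 \cdot 19 \left(3 + 19\right)\right) + 46 = \left(111 + 2 \cdot 19 \cdot 22\right) + 46 = \left(111 + 836\right) + 46 = 947 + 46 = 993$)
$O{\left(G \right)} = 12 - 4 G^{2}$
$\frac{O{\left(v \right)}}{y{\left(792,\left(-69\right) \left(-1\right) \right)}} = \frac{12 - 4 \cdot 993^{2}}{-466} = \left(12 - 3944196\right) \left(- \frac{1}{466}\right) = \left(-3944184\right) \left(- \frac{1}{466}\right) = \frac{1972092}{233}$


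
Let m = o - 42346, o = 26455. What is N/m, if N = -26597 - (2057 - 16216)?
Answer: 4146/5297 ≈ 0.78271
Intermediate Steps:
N = -12438 (N = -26597 - 1*(-14159) = -26597 + 14159 = -12438)
m = -15891 (m = 26455 - 42346 = -15891)
N/m = -12438/(-15891) = -12438*(-1/15891) = 4146/5297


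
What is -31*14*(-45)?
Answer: 19530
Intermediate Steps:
-31*14*(-45) = -434*(-45) = 19530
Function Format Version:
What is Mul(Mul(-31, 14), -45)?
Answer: 19530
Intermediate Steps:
Mul(Mul(-31, 14), -45) = Mul(-434, -45) = 19530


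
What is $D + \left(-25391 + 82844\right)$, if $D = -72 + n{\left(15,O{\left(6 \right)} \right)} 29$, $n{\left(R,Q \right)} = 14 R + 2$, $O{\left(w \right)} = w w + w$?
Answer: $63529$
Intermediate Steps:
$O{\left(w \right)} = w + w^{2}$ ($O{\left(w \right)} = w^{2} + w = w + w^{2}$)
$n{\left(R,Q \right)} = 2 + 14 R$
$D = 6076$ ($D = -72 + \left(2 + 14 \cdot 15\right) 29 = -72 + \left(2 + 210\right) 29 = -72 + 212 \cdot 29 = -72 + 6148 = 6076$)
$D + \left(-25391 + 82844\right) = 6076 + \left(-25391 + 82844\right) = 6076 + 57453 = 63529$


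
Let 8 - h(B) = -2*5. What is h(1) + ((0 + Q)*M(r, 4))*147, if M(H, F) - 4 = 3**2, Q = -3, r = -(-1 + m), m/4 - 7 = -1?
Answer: -5715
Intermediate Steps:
m = 24 (m = 28 + 4*(-1) = 28 - 4 = 24)
r = -23 (r = -(-1 + 24) = -1*23 = -23)
h(B) = 18 (h(B) = 8 - (-2)*5 = 8 - 1*(-10) = 8 + 10 = 18)
M(H, F) = 13 (M(H, F) = 4 + 3**2 = 4 + 9 = 13)
h(1) + ((0 + Q)*M(r, 4))*147 = 18 + ((0 - 3)*13)*147 = 18 - 3*13*147 = 18 - 39*147 = 18 - 5733 = -5715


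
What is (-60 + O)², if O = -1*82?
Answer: 20164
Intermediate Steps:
O = -82
(-60 + O)² = (-60 - 82)² = (-142)² = 20164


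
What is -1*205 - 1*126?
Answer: -331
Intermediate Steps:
-1*205 - 1*126 = -205 - 126 = -331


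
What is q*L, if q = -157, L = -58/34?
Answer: 4553/17 ≈ 267.82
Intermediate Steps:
L = -29/17 (L = -58*1/34 = -29/17 ≈ -1.7059)
q*L = -157*(-29/17) = 4553/17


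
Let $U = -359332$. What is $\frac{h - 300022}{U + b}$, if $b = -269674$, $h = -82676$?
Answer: $\frac{191349}{314503} \approx 0.60842$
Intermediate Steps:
$\frac{h - 300022}{U + b} = \frac{-82676 - 300022}{-359332 - 269674} = - \frac{382698}{-629006} = \left(-382698\right) \left(- \frac{1}{629006}\right) = \frac{191349}{314503}$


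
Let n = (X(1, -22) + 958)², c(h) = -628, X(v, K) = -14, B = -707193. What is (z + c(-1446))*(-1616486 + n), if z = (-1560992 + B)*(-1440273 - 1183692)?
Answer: -4317020661668838950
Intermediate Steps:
n = 891136 (n = (-14 + 958)² = 944² = 891136)
z = 5951638053525 (z = (-1560992 - 707193)*(-1440273 - 1183692) = -2268185*(-2623965) = 5951638053525)
(z + c(-1446))*(-1616486 + n) = (5951638053525 - 628)*(-1616486 + 891136) = 5951638052897*(-725350) = -4317020661668838950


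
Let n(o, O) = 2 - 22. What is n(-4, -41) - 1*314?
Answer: -334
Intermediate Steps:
n(o, O) = -20
n(-4, -41) - 1*314 = -20 - 1*314 = -20 - 314 = -334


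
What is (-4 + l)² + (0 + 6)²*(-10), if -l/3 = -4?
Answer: -296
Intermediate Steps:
l = 12 (l = -3*(-4) = 12)
(-4 + l)² + (0 + 6)²*(-10) = (-4 + 12)² + (0 + 6)²*(-10) = 8² + 6²*(-10) = 64 + 36*(-10) = 64 - 360 = -296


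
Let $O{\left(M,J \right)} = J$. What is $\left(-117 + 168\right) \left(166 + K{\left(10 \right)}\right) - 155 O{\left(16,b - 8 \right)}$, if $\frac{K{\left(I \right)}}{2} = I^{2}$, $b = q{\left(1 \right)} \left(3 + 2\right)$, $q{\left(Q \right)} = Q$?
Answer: $19131$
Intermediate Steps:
$b = 5$ ($b = 1 \left(3 + 2\right) = 1 \cdot 5 = 5$)
$K{\left(I \right)} = 2 I^{2}$
$\left(-117 + 168\right) \left(166 + K{\left(10 \right)}\right) - 155 O{\left(16,b - 8 \right)} = \left(-117 + 168\right) \left(166 + 2 \cdot 10^{2}\right) - 155 \left(5 - 8\right) = 51 \left(166 + 2 \cdot 100\right) - -465 = 51 \left(166 + 200\right) + 465 = 51 \cdot 366 + 465 = 18666 + 465 = 19131$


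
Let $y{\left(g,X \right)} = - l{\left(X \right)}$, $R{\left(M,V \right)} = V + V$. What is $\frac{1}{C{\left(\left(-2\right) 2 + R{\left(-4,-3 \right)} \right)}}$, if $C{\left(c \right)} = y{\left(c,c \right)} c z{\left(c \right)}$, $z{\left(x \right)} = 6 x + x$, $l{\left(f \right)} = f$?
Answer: $\frac{1}{7000} \approx 0.00014286$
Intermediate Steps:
$R{\left(M,V \right)} = 2 V$
$y{\left(g,X \right)} = - X$
$z{\left(x \right)} = 7 x$
$C{\left(c \right)} = - 7 c^{3}$ ($C{\left(c \right)} = - c c 7 c = - c^{2} \cdot 7 c = - 7 c^{3}$)
$\frac{1}{C{\left(\left(-2\right) 2 + R{\left(-4,-3 \right)} \right)}} = \frac{1}{\left(-7\right) \left(\left(-2\right) 2 + 2 \left(-3\right)\right)^{3}} = \frac{1}{\left(-7\right) \left(-4 - 6\right)^{3}} = \frac{1}{\left(-7\right) \left(-10\right)^{3}} = \frac{1}{\left(-7\right) \left(-1000\right)} = \frac{1}{7000}$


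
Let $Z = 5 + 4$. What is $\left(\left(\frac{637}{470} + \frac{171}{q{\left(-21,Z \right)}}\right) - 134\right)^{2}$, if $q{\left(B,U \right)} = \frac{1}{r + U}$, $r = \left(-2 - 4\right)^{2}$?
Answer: $\frac{12633098250249}{220900} \approx 5.7189 \cdot 10^{7}$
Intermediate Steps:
$r = 36$ ($r = \left(-6\right)^{2} = 36$)
$Z = 9$
$q{\left(B,U \right)} = \frac{1}{36 + U}$
$\left(\left(\frac{637}{470} + \frac{171}{q{\left(-21,Z \right)}}\right) - 134\right)^{2} = \left(\left(\frac{637}{470} + \frac{171}{\frac{1}{36 + 9}}\right) - 134\right)^{2} = \left(\left(637 \cdot \frac{1}{470} + \frac{171}{\frac{1}{45}}\right) - 134\right)^{2} = \left(\left(\frac{637}{470} + 171 \frac{1}{\frac{1}{45}}\right) - 134\right)^{2} = \left(\left(\frac{637}{470} + 171 \cdot 45\right) - 134\right)^{2} = \left(\left(\frac{637}{470} + 7695\right) - 134\right)^{2} = \left(\frac{3617287}{470} - 134\right)^{2} = \left(\frac{3554307}{470}\right)^{2} = \frac{12633098250249}{220900}$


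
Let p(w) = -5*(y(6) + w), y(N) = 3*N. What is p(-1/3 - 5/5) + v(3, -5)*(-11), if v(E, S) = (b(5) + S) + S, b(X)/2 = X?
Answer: -250/3 ≈ -83.333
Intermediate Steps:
b(X) = 2*X
p(w) = -90 - 5*w (p(w) = -5*(3*6 + w) = -5*(18 + w) = -90 - 5*w)
v(E, S) = 10 + 2*S (v(E, S) = (2*5 + S) + S = (10 + S) + S = 10 + 2*S)
p(-1/3 - 5/5) + v(3, -5)*(-11) = (-90 - 5*(-1/3 - 5/5)) + (10 + 2*(-5))*(-11) = (-90 - 5*(-1*1/3 - 5*1/5)) + (10 - 10)*(-11) = (-90 - 5*(-1/3 - 1)) + 0*(-11) = (-90 - 5*(-4/3)) + 0 = (-90 + 20/3) + 0 = -250/3 + 0 = -250/3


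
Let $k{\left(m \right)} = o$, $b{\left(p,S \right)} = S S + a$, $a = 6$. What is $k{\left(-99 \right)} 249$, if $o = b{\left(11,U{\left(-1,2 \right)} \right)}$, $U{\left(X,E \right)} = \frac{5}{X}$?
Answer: $7719$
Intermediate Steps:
$b{\left(p,S \right)} = 6 + S^{2}$ ($b{\left(p,S \right)} = S S + 6 = S^{2} + 6 = 6 + S^{2}$)
$o = 31$ ($o = 6 + \left(\frac{5}{-1}\right)^{2} = 6 + \left(5 \left(-1\right)\right)^{2} = 6 + \left(-5\right)^{2} = 6 + 25 = 31$)
$k{\left(m \right)} = 31$
$k{\left(-99 \right)} 249 = 31 \cdot 249 = 7719$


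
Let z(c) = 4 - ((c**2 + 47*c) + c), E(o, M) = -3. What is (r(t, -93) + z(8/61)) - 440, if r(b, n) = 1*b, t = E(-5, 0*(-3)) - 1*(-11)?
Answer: -1616076/3721 ≈ -434.31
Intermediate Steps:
z(c) = 4 - c**2 - 48*c (z(c) = 4 - (c**2 + 48*c) = 4 + (-c**2 - 48*c) = 4 - c**2 - 48*c)
t = 8 (t = -3 - 1*(-11) = -3 + 11 = 8)
r(b, n) = b
(r(t, -93) + z(8/61)) - 440 = (8 + (4 - (8/61)**2 - 384/61)) - 440 = (8 + (4 - (8*(1/61))**2 - 384/61)) - 440 = (8 + (4 - (8/61)**2 - 48*8/61)) - 440 = (8 + (4 - 1*64/3721 - 384/61)) - 440 = (8 + (4 - 64/3721 - 384/61)) - 440 = (8 - 8604/3721) - 440 = 21164/3721 - 440 = -1616076/3721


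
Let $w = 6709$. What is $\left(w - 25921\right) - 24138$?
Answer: $-43350$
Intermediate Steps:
$\left(w - 25921\right) - 24138 = \left(6709 - 25921\right) - 24138 = -19212 - 24138 = -43350$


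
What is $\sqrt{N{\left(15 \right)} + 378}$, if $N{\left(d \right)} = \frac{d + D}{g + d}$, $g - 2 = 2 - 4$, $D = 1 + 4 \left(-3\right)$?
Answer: $\frac{\sqrt{85110}}{15} \approx 19.449$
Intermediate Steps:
$D = -11$ ($D = 1 - 12 = -11$)
$g = 0$ ($g = 2 + \left(2 - 4\right) = 2 - 2 = 0$)
$N{\left(d \right)} = \frac{-11 + d}{d}$ ($N{\left(d \right)} = \frac{d - 11}{0 + d} = \frac{-11 + d}{d}$)
$\sqrt{N{\left(15 \right)} + 378} = \sqrt{\frac{-11 + 15}{15} + 378} = \sqrt{\frac{1}{15} \cdot 4 + 378} = \sqrt{\frac{4}{15} + 378} = \sqrt{\frac{5674}{15}} = \frac{\sqrt{85110}}{15}$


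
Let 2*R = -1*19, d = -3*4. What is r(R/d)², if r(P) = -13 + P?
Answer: 85849/576 ≈ 149.04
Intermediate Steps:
d = -12
R = -19/2 (R = (-1*19)/2 = (½)*(-19) = -19/2 ≈ -9.5000)
r(R/d)² = (-13 - 19/2/(-12))² = (-13 - 19/2*(-1/12))² = (-13 + 19/24)² = (-293/24)² = 85849/576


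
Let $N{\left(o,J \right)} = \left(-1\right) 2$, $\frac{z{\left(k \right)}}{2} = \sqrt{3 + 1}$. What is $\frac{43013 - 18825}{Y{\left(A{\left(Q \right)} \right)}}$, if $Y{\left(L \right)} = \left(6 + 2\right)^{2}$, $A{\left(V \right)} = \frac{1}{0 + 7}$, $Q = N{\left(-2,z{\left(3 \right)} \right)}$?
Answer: $\frac{6047}{16} \approx 377.94$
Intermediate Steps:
$z{\left(k \right)} = 4$ ($z{\left(k \right)} = 2 \sqrt{3 + 1} = 2 \sqrt{4} = 2 \cdot 2 = 4$)
$N{\left(o,J \right)} = -2$
$Q = -2$
$A{\left(V \right)} = \frac{1}{7}$
$Y{\left(L \right)} = 64$ ($Y{\left(L \right)} = 8^{2} = 64$)
$\frac{43013 - 18825}{Y{\left(A{\left(Q \right)} \right)}} = \frac{43013 - 18825}{64} = 24188 \cdot \frac{1}{64} = \frac{6047}{16}$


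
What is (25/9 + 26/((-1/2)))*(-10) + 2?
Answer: 4448/9 ≈ 494.22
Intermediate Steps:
(25/9 + 26/((-1/2)))*(-10) + 2 = (25*(⅑) + 26/((-1*½)))*(-10) + 2 = (25/9 + 26/(-½))*(-10) + 2 = (25/9 + 26*(-2))*(-10) + 2 = (25/9 - 52)*(-10) + 2 = -443/9*(-10) + 2 = 4430/9 + 2 = 4448/9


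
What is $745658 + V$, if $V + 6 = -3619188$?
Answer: $-2873536$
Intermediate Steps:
$V = -3619194$ ($V = -6 - 3619188 = -3619194$)
$745658 + V = 745658 - 3619194 = -2873536$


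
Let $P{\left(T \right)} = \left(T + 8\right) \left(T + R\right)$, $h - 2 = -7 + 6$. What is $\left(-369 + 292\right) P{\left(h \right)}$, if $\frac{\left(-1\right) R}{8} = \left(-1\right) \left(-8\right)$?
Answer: $43659$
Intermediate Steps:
$R = -64$ ($R = - 8 \left(\left(-1\right) \left(-8\right)\right) = \left(-8\right) 8 = -64$)
$h = 1$ ($h = 2 + \left(-7 + 6\right) = 2 - 1 = 1$)
$P{\left(T \right)} = \left(-64 + T\right) \left(8 + T\right)$ ($P{\left(T \right)} = \left(T + 8\right) \left(T - 64\right) = \left(8 + T\right) \left(-64 + T\right) = \left(-64 + T\right) \left(8 + T\right)$)
$\left(-369 + 292\right) P{\left(h \right)} = \left(-369 + 292\right) \left(-512 + 1^{2} - 56\right) = - 77 \left(-512 + 1 - 56\right) = \left(-77\right) \left(-567\right) = 43659$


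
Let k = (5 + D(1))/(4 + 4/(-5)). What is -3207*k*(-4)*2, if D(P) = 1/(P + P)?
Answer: 176385/4 ≈ 44096.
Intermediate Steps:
D(P) = 1/(2*P)
k = 55/32 (k = (5 + (½)/1)/(4 + 4/(-5)) = (5 + (½)*1)/(4 + 4*(-⅕)) = (5 + ½)/(4 - ⅘) = 11/(2*(16/5)) = (11/2)*(5/16) = 55/32 ≈ 1.7188)
-3207*k*(-4)*2 = -3207*(55/32)*(-4)*2 = -(-176385)*2/8 = -3207*(-55/4) = 176385/4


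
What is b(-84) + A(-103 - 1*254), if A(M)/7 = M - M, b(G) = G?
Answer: -84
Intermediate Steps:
A(M) = 0 (A(M) = 7*(M - M) = 7*0 = 0)
b(-84) + A(-103 - 1*254) = -84 + 0 = -84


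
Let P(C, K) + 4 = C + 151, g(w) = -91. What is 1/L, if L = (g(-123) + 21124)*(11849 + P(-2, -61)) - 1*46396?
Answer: 1/252223406 ≈ 3.9647e-9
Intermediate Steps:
P(C, K) = 147 + C (P(C, K) = -4 + (C + 151) = -4 + (151 + C) = 147 + C)
L = 252223406 (L = (-91 + 21124)*(11849 + (147 - 2)) - 1*46396 = 21033*(11849 + 145) - 46396 = 21033*11994 - 46396 = 252269802 - 46396 = 252223406)
1/L = 1/252223406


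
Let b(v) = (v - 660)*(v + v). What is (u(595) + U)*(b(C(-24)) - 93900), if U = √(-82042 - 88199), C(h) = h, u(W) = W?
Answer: -36335460 - 61068*I*√170241 ≈ -3.6335e+7 - 2.5197e+7*I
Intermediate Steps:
U = I*√170241 (U = √(-170241) = I*√170241 ≈ 412.6*I)
b(v) = 2*v*(-660 + v) (b(v) = (-660 + v)*(2*v) = 2*v*(-660 + v))
(u(595) + U)*(b(C(-24)) - 93900) = (595 + I*√170241)*(2*(-24)*(-660 - 24) - 93900) = (595 + I*√170241)*(2*(-24)*(-684) - 93900) = (595 + I*√170241)*(32832 - 93900) = (595 + I*√170241)*(-61068) = -36335460 - 61068*I*√170241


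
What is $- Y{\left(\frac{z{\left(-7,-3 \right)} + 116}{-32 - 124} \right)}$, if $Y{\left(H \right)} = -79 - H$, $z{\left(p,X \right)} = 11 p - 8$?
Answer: $\frac{12293}{156} \approx 78.801$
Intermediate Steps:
$z{\left(p,X \right)} = -8 + 11 p$
$- Y{\left(\frac{z{\left(-7,-3 \right)} + 116}{-32 - 124} \right)} = - (-79 - \frac{\left(-8 + 11 \left(-7\right)\right) + 116}{-32 - 124}) = - (-79 - \frac{\left(-8 - 77\right) + 116}{-156}) = - (-79 - \left(-85 + 116\right) \left(- \frac{1}{156}\right)) = - (-79 - 31 \left(- \frac{1}{156}\right)) = - (-79 - - \frac{31}{156}) = - (-79 + \frac{31}{156}) = \left(-1\right) \left(- \frac{12293}{156}\right) = \frac{12293}{156}$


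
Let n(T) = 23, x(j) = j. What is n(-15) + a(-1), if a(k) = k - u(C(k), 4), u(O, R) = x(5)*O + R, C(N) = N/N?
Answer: 13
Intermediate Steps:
C(N) = 1
u(O, R) = R + 5*O (u(O, R) = 5*O + R = R + 5*O)
a(k) = -9 + k (a(k) = k - (4 + 5*1) = k - (4 + 5) = k - 1*9 = k - 9 = -9 + k)
n(-15) + a(-1) = 23 + (-9 - 1) = 23 - 10 = 13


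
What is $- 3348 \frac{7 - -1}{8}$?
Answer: $-3348$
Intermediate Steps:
$- 3348 \frac{7 - -1}{8} = - 3348 \left(7 + 1\right) \frac{1}{8} = - 3348 \cdot 8 \cdot \frac{1}{8} = \left(-3348\right) 1 = -3348$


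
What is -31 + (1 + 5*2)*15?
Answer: 134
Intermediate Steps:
-31 + (1 + 5*2)*15 = -31 + (1 + 10)*15 = -31 + 11*15 = -31 + 165 = 134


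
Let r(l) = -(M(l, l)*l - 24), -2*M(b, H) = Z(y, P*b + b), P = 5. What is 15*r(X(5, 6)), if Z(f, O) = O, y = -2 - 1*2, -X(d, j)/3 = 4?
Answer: 6840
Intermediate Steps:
X(d, j) = -12 (X(d, j) = -3*4 = -12)
y = -4 (y = -2 - 2 = -4)
M(b, H) = -3*b (M(b, H) = -(5*b + b)/2 = -3*b)
r(l) = 24 + 3*l² (r(l) = -((-3*l)*l - 24) = -(-3*l² - 24) = -(-24 - 3*l²) = 24 + 3*l²)
15*r(X(5, 6)) = 15*(24 + 3*(-12)²) = 15*(24 + 3*144) = 15*(24 + 432) = 15*456 = 6840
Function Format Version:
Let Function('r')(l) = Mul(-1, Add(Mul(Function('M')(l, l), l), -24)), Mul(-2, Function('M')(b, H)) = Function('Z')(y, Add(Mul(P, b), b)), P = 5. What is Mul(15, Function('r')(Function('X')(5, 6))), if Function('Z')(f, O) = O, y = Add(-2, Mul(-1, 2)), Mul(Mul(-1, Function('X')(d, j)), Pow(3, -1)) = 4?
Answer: 6840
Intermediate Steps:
Function('X')(d, j) = -12 (Function('X')(d, j) = Mul(-3, 4) = -12)
y = -4 (y = Add(-2, -2) = -4)
Function('M')(b, H) = Mul(-3, b) (Function('M')(b, H) = Mul(Rational(-1, 2), Add(Mul(5, b), b)) = Mul(Rational(-1, 2), Mul(6, b)) = Mul(-3, b))
Function('r')(l) = Add(24, Mul(3, Pow(l, 2))) (Function('r')(l) = Mul(-1, Add(Mul(Mul(-3, l), l), -24)) = Mul(-1, Add(Mul(-3, Pow(l, 2)), -24)) = Mul(-1, Add(-24, Mul(-3, Pow(l, 2)))) = Add(24, Mul(3, Pow(l, 2))))
Mul(15, Function('r')(Function('X')(5, 6))) = Mul(15, Add(24, Mul(3, Pow(-12, 2)))) = Mul(15, Add(24, Mul(3, 144))) = Mul(15, Add(24, 432)) = Mul(15, 456) = 6840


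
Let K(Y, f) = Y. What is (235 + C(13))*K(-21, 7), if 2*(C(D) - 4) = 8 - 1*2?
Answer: -5082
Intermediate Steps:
C(D) = 7 (C(D) = 4 + (8 - 1*2)/2 = 4 + (8 - 2)/2 = 4 + (½)*6 = 4 + 3 = 7)
(235 + C(13))*K(-21, 7) = (235 + 7)*(-21) = 242*(-21) = -5082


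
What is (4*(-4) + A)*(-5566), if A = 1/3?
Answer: 261602/3 ≈ 87201.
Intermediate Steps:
A = 1/3 ≈ 0.33333
(4*(-4) + A)*(-5566) = (4*(-4) + 1/3)*(-5566) = (-16 + 1/3)*(-5566) = -47/3*(-5566) = 261602/3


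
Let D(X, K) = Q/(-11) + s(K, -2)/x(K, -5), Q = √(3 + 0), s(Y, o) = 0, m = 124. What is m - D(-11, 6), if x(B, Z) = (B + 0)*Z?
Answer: 124 + √3/11 ≈ 124.16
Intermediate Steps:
x(B, Z) = B*Z
Q = √3 ≈ 1.7320
D(X, K) = -√3/11 (D(X, K) = √3/(-11) + 0/((K*(-5))) = √3*(-1/11) + 0/((-5*K)) = -√3/11 + 0*(-1/(5*K)) = -√3/11 + 0 = -√3/11)
m - D(-11, 6) = 124 - (-1)*√3/11 = 124 + √3/11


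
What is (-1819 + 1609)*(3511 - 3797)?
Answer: 60060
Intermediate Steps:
(-1819 + 1609)*(3511 - 3797) = -210*(-286) = 60060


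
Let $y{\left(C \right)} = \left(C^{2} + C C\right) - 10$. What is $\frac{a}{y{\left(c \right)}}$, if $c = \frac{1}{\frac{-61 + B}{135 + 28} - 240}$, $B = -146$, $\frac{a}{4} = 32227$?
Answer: $- \frac{49842694862883}{3866519038} \approx -12891.0$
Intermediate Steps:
$a = 128908$ ($a = 4 \cdot 32227 = 128908$)
$c = - \frac{163}{39327}$ ($c = \frac{1}{\frac{-61 - 146}{135 + 28} - 240} = \frac{1}{- \frac{207}{163} - 240} = \frac{1}{- \frac{39327}{163}} = - \frac{163}{39327} \approx -0.0041447$)
$y{\left(C \right)} = -10 + 2 C^{2}$ ($y{\left(C \right)} = \left(C^{2} + C^{2}\right) - 10 = 2 C^{2} - 10 = -10 + 2 C^{2}$)
$\frac{a}{y{\left(c \right)}} = \frac{128908}{-10 + 2 \left(- \frac{163}{39327}\right)^{2}} = \frac{128908}{-10 + 2 \cdot \frac{26569}{1546612929}} = \frac{128908}{-10 + \frac{53138}{1546612929}} = \frac{128908}{- \frac{15466076152}{1546612929}} = 128908 \left(- \frac{1546612929}{15466076152}\right) = - \frac{49842694862883}{3866519038}$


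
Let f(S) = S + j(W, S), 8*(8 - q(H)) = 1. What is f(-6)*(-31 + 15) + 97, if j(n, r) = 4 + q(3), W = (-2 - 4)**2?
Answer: 3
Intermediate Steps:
W = 36 (W = (-6)**2 = 36)
q(H) = 63/8 (q(H) = 8 - 1/8*1 = 8 - 1/8 = 63/8)
j(n, r) = 95/8 (j(n, r) = 4 + 63/8 = 95/8)
f(S) = 95/8 + S (f(S) = S + 95/8 = 95/8 + S)
f(-6)*(-31 + 15) + 97 = (95/8 - 6)*(-31 + 15) + 97 = (47/8)*(-16) + 97 = -94 + 97 = 3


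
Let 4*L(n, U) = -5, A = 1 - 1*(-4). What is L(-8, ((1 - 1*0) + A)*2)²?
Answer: 25/16 ≈ 1.5625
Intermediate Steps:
A = 5 (A = 1 + 4 = 5)
L(n, U) = -5/4 (L(n, U) = (¼)*(-5) = -5/4)
L(-8, ((1 - 1*0) + A)*2)² = (-5/4)² = 25/16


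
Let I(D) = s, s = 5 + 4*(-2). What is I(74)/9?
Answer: -⅓ ≈ -0.33333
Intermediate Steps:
s = -3 (s = 5 - 8 = -3)
I(D) = -3
I(74)/9 = -3/9 = -3*⅑ = -⅓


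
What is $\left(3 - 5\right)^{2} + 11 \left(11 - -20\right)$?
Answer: $345$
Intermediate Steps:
$\left(3 - 5\right)^{2} + 11 \left(11 - -20\right) = \left(-2\right)^{2} + 11 \left(11 + 20\right) = 4 + 11 \cdot 31 = 4 + 341 = 345$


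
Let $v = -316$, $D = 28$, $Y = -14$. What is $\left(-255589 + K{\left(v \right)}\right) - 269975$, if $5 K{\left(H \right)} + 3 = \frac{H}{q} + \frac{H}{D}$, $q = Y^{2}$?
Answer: $- \frac{128763959}{245} \approx -5.2557 \cdot 10^{5}$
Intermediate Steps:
$q = 196$ ($q = \left(-14\right)^{2} = 196$)
$K{\left(H \right)} = - \frac{3}{5} + \frac{2 H}{245}$ ($K{\left(H \right)} = - \frac{3}{5} + \frac{\frac{H}{196} + \frac{H}{28}}{5} = - \frac{3}{5} + \frac{\frac{2}{49} H}{5} = - \frac{3}{5} + \frac{2 H}{245}$)
$\left(-255589 + K{\left(v \right)}\right) - 269975 = \left(-255589 + \left(- \frac{3}{5} + \frac{2}{245} \left(-316\right)\right)\right) - 269975 = \left(-255589 - \frac{779}{245}\right) - 269975 = - \frac{62620084}{245} - 269975 = - \frac{128763959}{245}$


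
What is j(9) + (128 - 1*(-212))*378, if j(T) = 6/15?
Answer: 642602/5 ≈ 1.2852e+5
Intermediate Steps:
j(T) = 2/5 (j(T) = 6*(1/15) = 2/5)
j(9) + (128 - 1*(-212))*378 = 2/5 + (128 - 1*(-212))*378 = 2/5 + (128 + 212)*378 = 2/5 + 340*378 = 2/5 + 128520 = 642602/5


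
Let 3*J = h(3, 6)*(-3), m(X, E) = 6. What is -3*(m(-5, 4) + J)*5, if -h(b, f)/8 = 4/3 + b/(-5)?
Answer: -178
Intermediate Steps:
h(b, f) = -32/3 + 8*b/5 (h(b, f) = -8*(4/3 + b/(-5)) = -8*(4*(1/3) + b*(-1/5)) = -8*(4/3 - b/5) = -32/3 + 8*b/5)
J = 88/15 (J = ((-32/3 + (8/5)*3)*(-3))/3 = ((-32/3 + 24/5)*(-3))/3 = (-88/15*(-3))/3 = (1/3)*(88/5) = 88/15 ≈ 5.8667)
-3*(m(-5, 4) + J)*5 = -3*(6 + 88/15)*5 = -178*5/5 = -3*178/3 = -178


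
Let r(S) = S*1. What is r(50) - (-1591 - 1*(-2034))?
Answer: -393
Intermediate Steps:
r(S) = S
r(50) - (-1591 - 1*(-2034)) = 50 - (-1591 - 1*(-2034)) = 50 - (-1591 + 2034) = 50 - 1*443 = 50 - 443 = -393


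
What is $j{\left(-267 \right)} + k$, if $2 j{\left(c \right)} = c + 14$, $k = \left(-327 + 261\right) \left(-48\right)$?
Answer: $\frac{6083}{2} \approx 3041.5$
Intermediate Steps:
$k = 3168$ ($k = \left(-66\right) \left(-48\right) = 3168$)
$j{\left(c \right)} = 7 + \frac{c}{2}$ ($j{\left(c \right)} = \frac{c + 14}{2} = \frac{14 + c}{2} = 7 + \frac{c}{2}$)
$j{\left(-267 \right)} + k = \left(7 + \frac{1}{2} \left(-267\right)\right) + 3168 = \left(7 - \frac{267}{2}\right) + 3168 = - \frac{253}{2} + 3168 = \frac{6083}{2}$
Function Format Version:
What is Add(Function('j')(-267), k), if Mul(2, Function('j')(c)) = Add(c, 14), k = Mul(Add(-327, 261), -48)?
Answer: Rational(6083, 2) ≈ 3041.5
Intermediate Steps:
k = 3168 (k = Mul(-66, -48) = 3168)
Function('j')(c) = Add(7, Mul(Rational(1, 2), c)) (Function('j')(c) = Mul(Rational(1, 2), Add(c, 14)) = Mul(Rational(1, 2), Add(14, c)) = Add(7, Mul(Rational(1, 2), c)))
Add(Function('j')(-267), k) = Add(Add(7, Mul(Rational(1, 2), -267)), 3168) = Add(Add(7, Rational(-267, 2)), 3168) = Add(Rational(-253, 2), 3168) = Rational(6083, 2)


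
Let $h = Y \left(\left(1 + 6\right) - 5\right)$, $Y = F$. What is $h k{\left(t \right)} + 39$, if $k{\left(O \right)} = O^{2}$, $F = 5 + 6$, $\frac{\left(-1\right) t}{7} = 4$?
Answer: $17287$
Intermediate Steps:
$t = -28$ ($t = \left(-7\right) 4 = -28$)
$F = 11$
$Y = 11$
$h = 22$ ($h = 11 \left(\left(1 + 6\right) - 5\right) = 11 \left(7 - 5\right) = 11 \cdot 2 = 22$)
$h k{\left(t \right)} + 39 = 22 \left(-28\right)^{2} + 39 = 22 \cdot 784 + 39 = 17248 + 39 = 17287$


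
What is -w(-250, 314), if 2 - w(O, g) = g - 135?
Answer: 177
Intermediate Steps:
w(O, g) = 137 - g (w(O, g) = 2 - (g - 135) = 2 - (-135 + g) = 2 + (135 - g) = 137 - g)
-w(-250, 314) = -(137 - 1*314) = -(137 - 314) = -1*(-177) = 177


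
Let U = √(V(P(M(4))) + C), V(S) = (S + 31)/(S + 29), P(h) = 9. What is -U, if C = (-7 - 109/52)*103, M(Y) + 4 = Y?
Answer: -I*√228381387/494 ≈ -30.592*I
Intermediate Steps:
M(Y) = -4 + Y
C = -48719/52 (C = (-7 - 109*1/52)*103 = (-7 - 109/52)*103 = -473/52*103 = -48719/52 ≈ -936.90)
V(S) = (31 + S)/(29 + S)
U = I*√228381387/494 (U = √((31 + 9)/(29 + 9) - 48719/52) = √(40/38 - 48719/52) = √((1/38)*40 - 48719/52) = √(20/19 - 48719/52) = √(-924621/988) = I*√228381387/494 ≈ 30.592*I)
-U = -I*√228381387/494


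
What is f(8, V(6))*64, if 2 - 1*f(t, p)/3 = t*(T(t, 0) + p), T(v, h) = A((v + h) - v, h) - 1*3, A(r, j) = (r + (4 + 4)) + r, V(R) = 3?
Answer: -11904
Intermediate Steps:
A(r, j) = 8 + 2*r (A(r, j) = (r + 8) + r = (8 + r) + r = 8 + 2*r)
T(v, h) = 5 + 2*h (T(v, h) = (8 + 2*((v + h) - v)) - 1*3 = (8 + 2*((h + v) - v)) - 3 = (8 + 2*h) - 3 = 5 + 2*h)
f(t, p) = 6 - 3*t*(5 + p) (f(t, p) = 6 - 3*t*((5 + 2*0) + p) = 6 - 3*t*((5 + 0) + p) = 6 - 3*t*(5 + p))
f(8, V(6))*64 = (6 - 15*8 - 3*3*8)*64 = (6 - 120 - 72)*64 = -186*64 = -11904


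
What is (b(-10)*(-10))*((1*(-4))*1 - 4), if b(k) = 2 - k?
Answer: 960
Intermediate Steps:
(b(-10)*(-10))*((1*(-4))*1 - 4) = ((2 - 1*(-10))*(-10))*((1*(-4))*1 - 4) = ((2 + 10)*(-10))*(-4*1 - 4) = (12*(-10))*(-4 - 4) = -120*(-8) = 960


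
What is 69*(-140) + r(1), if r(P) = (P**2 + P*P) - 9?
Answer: -9667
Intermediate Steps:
r(P) = -9 + 2*P**2 (r(P) = (P**2 + P**2) - 9 = 2*P**2 - 9 = -9 + 2*P**2)
69*(-140) + r(1) = 69*(-140) + (-9 + 2*1**2) = -9660 + (-9 + 2*1) = -9660 + (-9 + 2) = -9660 - 7 = -9667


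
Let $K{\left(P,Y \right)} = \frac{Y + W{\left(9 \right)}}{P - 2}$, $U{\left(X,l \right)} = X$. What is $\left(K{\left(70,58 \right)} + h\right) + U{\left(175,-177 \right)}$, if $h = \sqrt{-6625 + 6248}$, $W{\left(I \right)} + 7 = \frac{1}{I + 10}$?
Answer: $\frac{113535}{646} + i \sqrt{377} \approx 175.75 + 19.416 i$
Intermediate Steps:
$W{\left(I \right)} = -7 + \frac{1}{10 + I}$ ($W{\left(I \right)} = -7 + \frac{1}{I + 10} = -7 + \frac{1}{10 + I}$)
$h = i \sqrt{377}$ ($h = \sqrt{-377} = i \sqrt{377} \approx 19.417 i$)
$K{\left(P,Y \right)} = \frac{- \frac{132}{19} + Y}{-2 + P}$ ($K{\left(P,Y \right)} = \frac{Y + \frac{-69 - 63}{10 + 9}}{P - 2} = \frac{Y + \frac{-69 - 63}{19}}{-2 + P} = \frac{Y + \frac{1}{19} \left(-132\right)}{-2 + P} = \frac{Y - \frac{132}{19}}{-2 + P} = \frac{- \frac{132}{19} + Y}{-2 + P}$)
$\left(K{\left(70,58 \right)} + h\right) + U{\left(175,-177 \right)} = \left(\frac{- \frac{132}{19} + 58}{-2 + 70} + i \sqrt{377}\right) + 175 = \left(\frac{1}{68} \cdot \frac{970}{19} + i \sqrt{377}\right) + 175 = \left(\frac{485}{646} + i \sqrt{377}\right) + 175 = \frac{113535}{646} + i \sqrt{377}$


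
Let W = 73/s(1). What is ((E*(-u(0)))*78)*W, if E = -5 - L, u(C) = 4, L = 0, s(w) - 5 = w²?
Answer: 18980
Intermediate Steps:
s(w) = 5 + w²
E = -5 (E = -5 - 1*0 = -5 + 0 = -5)
W = 73/6 (W = 73/(5 + 1²) = 73/(5 + 1) = 73/6 ≈ 12.167)
((E*(-u(0)))*78)*W = (-(-5)*4*78)*(73/6) = (-5*(-4)*78)*(73/6) = (20*78)*(73/6) = 1560*(73/6) = 18980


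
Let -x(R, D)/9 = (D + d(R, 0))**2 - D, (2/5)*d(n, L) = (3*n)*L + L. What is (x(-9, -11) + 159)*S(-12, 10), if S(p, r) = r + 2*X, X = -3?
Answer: -4116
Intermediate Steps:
d(n, L) = 5*L/2 + 15*L*n/2 (d(n, L) = 5*((3*n)*L + L)/2 = 5*(3*L*n + L)/2 = 5*(L + 3*L*n)/2 = 5*L/2 + 15*L*n/2)
S(p, r) = -6 + r (S(p, r) = r + 2*(-3) = r - 6 = -6 + r)
x(R, D) = -9*D**2 + 9*D (x(R, D) = -9*((D + (5/2)*0*(1 + 3*R))**2 - D) = -9*((D + 0)**2 - D) = -9*(D**2 - D) = -9*D**2 + 9*D)
(x(-9, -11) + 159)*S(-12, 10) = (9*(-11)*(1 - 1*(-11)) + 159)*(-6 + 10) = (9*(-11)*(1 + 11) + 159)*4 = (9*(-11)*12 + 159)*4 = (-1188 + 159)*4 = -1029*4 = -4116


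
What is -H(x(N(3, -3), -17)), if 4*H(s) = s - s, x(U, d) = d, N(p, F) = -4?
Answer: 0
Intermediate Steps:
H(s) = 0 (H(s) = (s - s)/4 = (¼)*0 = 0)
-H(x(N(3, -3), -17)) = -1*0 = 0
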